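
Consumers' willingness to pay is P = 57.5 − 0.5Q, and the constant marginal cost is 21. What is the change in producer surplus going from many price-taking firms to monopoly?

Perfect competition: P = MC = 21, so 57.5 − 0.5Q = 21 and Q = 73.
PS = (21 − 21)·73 = 0.
A monopolist chooses Q where MR = MC. MR = 57.5 − Q; setting this equal to 21 gives Q = 36.5 and P = 39.25.
PS = (39.25 − 21)·36.5 = 666.125.
Change in producer surplus: 666.125 − 0 = 666.125.

Producer surplus rises by 666.125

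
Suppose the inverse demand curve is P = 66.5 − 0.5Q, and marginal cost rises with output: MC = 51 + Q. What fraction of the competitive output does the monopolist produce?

Q_m/Q_c = 0.75

Monopoly sets MR = MC: 66.5 − Q = 51 + Q ⇒ Q = 7.75, P = 66.5 − 0.5·7.75 = 62.625.
Under competition P = MC: 66.5 − 0.5Q = 51 + Q ⇒ Q = 31/3, P = 184/3.
Ratio Q_m/Q_c = 7.75/(31/3) = 0.75.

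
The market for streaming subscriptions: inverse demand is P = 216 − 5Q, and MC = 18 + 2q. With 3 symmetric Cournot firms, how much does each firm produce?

q_i = 9

Cournot with 3 identical firms: the symmetric best-response condition is 216 − 20q = 18 + 2q. Each firm produces q = 9, total output Q = 27, price P = 81.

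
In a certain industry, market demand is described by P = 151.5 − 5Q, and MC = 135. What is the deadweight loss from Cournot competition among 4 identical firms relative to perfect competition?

DWL = 1.089

Competitive firms price at marginal cost: P = 135, giving Q = 3.3.
In a 4-firm Cournot equilibrium, symmetry and the first-order condition give q = (151.5 − 135)/(25) = 0.66. So Q = 2.64 and P = 138.3.
DWL is the triangle between Q = 2.64 and Q = 3.3: ½·(3.3 − 2.64)·(138.3 − 135) = 1.089.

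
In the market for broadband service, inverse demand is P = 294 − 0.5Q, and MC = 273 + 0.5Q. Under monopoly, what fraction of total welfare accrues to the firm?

The monopolist equates marginal revenue to marginal cost: 294 − Q = 273 + 0.5Q, so Q = 14. From demand, P = 287.
CS = ½·(294 − 287)·14 = 49.
PS = P·Q − VC(Q) = 287·14 − (273·14 + ½·0.5·14²) = 147.
Share captured = PS/TS = 147/196 = 0.75.

PS/TS = 0.75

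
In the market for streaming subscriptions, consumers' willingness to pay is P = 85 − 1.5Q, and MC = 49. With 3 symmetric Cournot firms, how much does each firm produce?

q_i = 6

Cournot with 3 identical firms: the symmetric best-response condition is 85 − 6q = 49. Each firm produces q = 6, total output Q = 18, price P = 58.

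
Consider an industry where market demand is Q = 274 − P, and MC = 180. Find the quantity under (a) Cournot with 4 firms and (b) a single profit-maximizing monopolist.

Cournot: Q = 75.2; Monopoly: Q = 47

Inverting demand: P = 274 − Q.
In a 4-firm Cournot equilibrium, symmetry and the first-order condition give q = (274 − 180)/(5) = 18.8. So Q = 75.2 and P = 198.8.
Monopoly sets MR = MC: 274 − 2Q = 180 ⇒ Q = 47, P = 274 − 47 = 227.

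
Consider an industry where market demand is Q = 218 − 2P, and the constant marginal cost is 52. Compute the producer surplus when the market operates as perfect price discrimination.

PS = 3249

Inverting demand: P = 109 − 0.5Q.
Under first-degree price discrimination the firm charges each unit its demand price and produces up to where P = MC, i.e. Q = 114. Consumer surplus is zero; producer surplus equals total surplus.
PS = ½·(109 − 52)·114 = 3249.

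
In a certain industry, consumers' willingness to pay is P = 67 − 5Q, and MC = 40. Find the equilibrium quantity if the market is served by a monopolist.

The monopolist equates marginal revenue to marginal cost: 67 − 10Q = 40, so Q = 2.7. From demand, P = 53.5.

Q = 2.7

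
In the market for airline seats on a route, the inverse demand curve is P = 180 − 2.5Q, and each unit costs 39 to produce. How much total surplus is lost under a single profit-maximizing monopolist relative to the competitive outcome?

DWL = 994.05

Perfect competition: P = MC = 39, so 180 − 2.5Q = 39 and Q = 56.4.
Monopoly sets MR = MC: 180 − 5Q = 39 ⇒ Q = 28.2, P = 180 − 2.5·28.2 = 109.5.
DWL is the triangle between Q = 28.2 and Q = 56.4: ½·(56.4 − 28.2)·(109.5 − 39) = 994.05.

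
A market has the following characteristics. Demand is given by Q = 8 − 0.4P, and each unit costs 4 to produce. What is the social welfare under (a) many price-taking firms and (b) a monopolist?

Competition: TS = 51.2; Monopoly: TS = 38.4

Inverting demand: P = 20 − 2.5Q.
Competitive firms price at marginal cost: P = 4, giving Q = 6.4.
CS = ½·(20 − 4)·6.4 = 51.2; PS = (4 − 4)·6.4 = 0; TS = 51.2.
Monopoly sets MR = MC: 20 − 5Q = 4 ⇒ Q = 3.2, P = 20 − 2.5·3.2 = 12.
CS = ½·(20 − 12)·3.2 = 12.8; PS = (12 − 4)·3.2 = 25.6; TS = 38.4.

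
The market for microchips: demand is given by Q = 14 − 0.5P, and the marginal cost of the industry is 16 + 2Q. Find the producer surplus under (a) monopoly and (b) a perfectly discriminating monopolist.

Inverting demand: P = 28 − 2Q.
The monopolist equates marginal revenue to marginal cost: 28 − 4Q = 16 + 2Q, so Q = 2. From demand, P = 24.
PS = P·Q − VC(Q) = 24·2 − (16·2 + ½·2·2²) = 12.
With perfect price discrimination, output is the efficient level Q = 3 (where demand meets MC), but every buyer pays their willingness to pay: CS = 0 and PS = total surplus.
PS = ½·(28 − 16)·3 = 18.

Monopoly: PS = 12; Perfect PD: PS = 18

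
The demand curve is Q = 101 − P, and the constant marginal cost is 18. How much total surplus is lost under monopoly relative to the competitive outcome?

Inverting demand: P = 101 − Q.
Competitive firms price at marginal cost: P = 18, giving Q = 83.
Monopoly sets MR = MC: 101 − 2Q = 18 ⇒ Q = 41.5, P = 101 − 41.5 = 59.5.
DWL is the triangle between Q = 41.5 and Q = 83: ½·(83 − 41.5)·(59.5 − 18) = 861.125.

DWL = 861.125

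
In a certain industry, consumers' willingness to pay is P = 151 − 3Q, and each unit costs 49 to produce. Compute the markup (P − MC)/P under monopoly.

Lerner index = 0.51

Monopoly sets MR = MC: 151 − 6Q = 49 ⇒ Q = 17, P = 151 − 3·17 = 100.
Lerner index = (P − MC)/P = (100 − 49)/100 = 0.51.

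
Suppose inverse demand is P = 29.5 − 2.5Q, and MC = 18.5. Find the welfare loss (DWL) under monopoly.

DWL = 6.05

Competitive firms price at marginal cost: P = 18.5, giving Q = 4.4.
A monopolist chooses Q where MR = MC. MR = 29.5 − 5Q; setting this equal to 18.5 gives Q = 2.2 and P = 24.
DWL is the triangle between Q = 2.2 and Q = 4.4: ½·(4.4 − 2.2)·(24 − 18.5) = 6.05.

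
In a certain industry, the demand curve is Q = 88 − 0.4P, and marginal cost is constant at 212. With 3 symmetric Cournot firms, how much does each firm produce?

Inverting demand: P = 220 − 2.5Q.
Cournot with 3 identical firms: the symmetric best-response condition is 220 − 10q = 212. Each firm produces q = 0.8, total output Q = 2.4, price P = 214.

q_i = 0.8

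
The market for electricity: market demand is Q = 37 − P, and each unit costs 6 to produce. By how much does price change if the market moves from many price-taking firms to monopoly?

Inverting demand: P = 37 − Q.
Competitive firms price at marginal cost: P = 6, giving Q = 31.
Monopoly sets MR = MC: 37 − 2Q = 6 ⇒ Q = 15.5, P = 37 − 15.5 = 21.5.
Change in price: 21.5 − 6 = 15.5.

P rises by 15.5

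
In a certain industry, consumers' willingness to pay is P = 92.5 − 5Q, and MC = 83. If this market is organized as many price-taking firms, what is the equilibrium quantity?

Q = 1.9

Competitive firms price at marginal cost: P = 83, giving Q = 1.9.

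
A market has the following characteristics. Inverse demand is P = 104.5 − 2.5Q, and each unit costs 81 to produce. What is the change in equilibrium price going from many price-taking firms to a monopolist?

Perfect competition: P = MC = 81, so 104.5 − 2.5Q = 81 and Q = 9.4.
Monopoly sets MR = MC: 104.5 − 5Q = 81 ⇒ Q = 4.7, P = 104.5 − 2.5·4.7 = 92.75.
Change in equilibrium price: 92.75 − 81 = 11.75.

P rises by 11.75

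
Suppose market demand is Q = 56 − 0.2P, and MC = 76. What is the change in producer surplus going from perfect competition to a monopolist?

Inverting demand: P = 280 − 5Q.
Perfect competition: P = MC = 76, so 280 − 5Q = 76 and Q = 40.8.
PS = (76 − 76)·40.8 = 0.
Monopoly sets MR = MC: 280 − 10Q = 76 ⇒ Q = 20.4, P = 280 − 5·20.4 = 178.
PS = (178 − 76)·20.4 = 2080.8.
Change in producer surplus: 2080.8 − 0 = 2080.8.

PS rises by 2080.8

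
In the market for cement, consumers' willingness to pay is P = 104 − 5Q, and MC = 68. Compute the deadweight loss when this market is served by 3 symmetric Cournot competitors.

Under competition P = MC = 68, so Q = (104 − 68)/5 = 7.2.
With 3 symmetric Cournot firms, each firm's FOC gives 104 − 20q = 68, so q = 1.8, Q = 3·1.8 = 5.4, and P = 77.
DWL is the triangle between Q = 5.4 and Q = 7.2: ½·(7.2 − 5.4)·(77 − 68) = 8.1.

DWL = 8.1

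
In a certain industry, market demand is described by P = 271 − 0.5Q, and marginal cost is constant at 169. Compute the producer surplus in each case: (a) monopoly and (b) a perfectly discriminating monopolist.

A monopolist chooses Q where MR = MC. MR = 271 − Q; setting this equal to 169 gives Q = 102 and P = 220.
PS = (220 − 169)·102 = 5202.
Under first-degree price discrimination the firm charges each unit its demand price and produces up to where P = MC, i.e. Q = 204. Consumer surplus is zero; producer surplus equals total surplus.
PS = ½·(271 − 169)·204 = 10404.

Monopoly: PS = 5202; Perfect PD: PS = 10404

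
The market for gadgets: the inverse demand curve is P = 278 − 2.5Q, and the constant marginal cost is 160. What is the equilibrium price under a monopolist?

Monopoly sets MR = MC: 278 − 5Q = 160 ⇒ Q = 23.6, P = 278 − 2.5·23.6 = 219.

P = 219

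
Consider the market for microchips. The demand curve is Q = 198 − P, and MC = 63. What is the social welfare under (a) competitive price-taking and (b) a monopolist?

Competition: TS = 9112.5; Monopoly: TS = 6834.375

Inverting demand: P = 198 − Q.
Under competition P = MC = 63, so Q = (198 − 63)/1 = 135.
CS = ½·(198 − 63)·135 = 9112.5; PS = (63 − 63)·135 = 0; TS = 9112.5.
A monopolist chooses Q where MR = MC. MR = 198 − 2Q; setting this equal to 63 gives Q = 67.5 and P = 130.5.
CS = ½·(198 − 130.5)·67.5 = 2278.125; PS = (130.5 − 63)·67.5 = 4556.25; TS = 6834.375.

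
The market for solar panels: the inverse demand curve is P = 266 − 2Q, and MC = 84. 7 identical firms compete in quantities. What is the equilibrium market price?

Cournot with 7 identical firms: the symmetric best-response condition is 266 − 16q = 84. Each firm produces q = 11.375, total output Q = 79.625, price P = 106.75.

P = 106.75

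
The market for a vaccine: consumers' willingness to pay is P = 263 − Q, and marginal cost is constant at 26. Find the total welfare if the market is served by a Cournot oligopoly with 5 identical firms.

With 5 symmetric Cournot firms, each firm's FOC gives 263 − 6q = 26, so q = 39.5, Q = 5·39.5 = 197.5, and P = 65.5.
CS = ½·(263 − 65.5)·197.5 = 19503.125; PS = (65.5 − 26)·197.5 = 7801.25; TS = 27304.375.

TS = 27304.375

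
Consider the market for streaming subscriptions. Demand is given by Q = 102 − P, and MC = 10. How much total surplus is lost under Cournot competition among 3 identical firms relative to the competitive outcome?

Inverting demand: P = 102 − Q.
Under competition P = MC = 10, so Q = (102 − 10)/1 = 92.
In a 3-firm Cournot equilibrium, symmetry and the first-order condition give q = (102 − 10)/(4) = 23. So Q = 69 and P = 33.
DWL is the triangle between Q = 69 and Q = 92: ½·(92 − 69)·(33 − 10) = 264.5.

DWL = 264.5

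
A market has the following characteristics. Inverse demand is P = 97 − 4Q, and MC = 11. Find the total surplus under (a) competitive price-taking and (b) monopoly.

Under competition P = MC = 11, so Q = (97 − 11)/4 = 21.5.
CS = ½·(97 − 11)·21.5 = 924.5; PS = (11 − 11)·21.5 = 0; TS = 924.5.
A monopolist chooses Q where MR = MC. MR = 97 − 8Q; setting this equal to 11 gives Q = 10.75 and P = 54.
CS = ½·(97 − 54)·10.75 = 231.125; PS = (54 − 11)·10.75 = 462.25; TS = 693.375.

Competition: TS = 924.5; Monopoly: TS = 693.375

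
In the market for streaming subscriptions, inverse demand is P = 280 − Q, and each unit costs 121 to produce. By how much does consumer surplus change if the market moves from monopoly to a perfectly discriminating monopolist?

CS falls by 3160.125

A monopolist chooses Q where MR = MC. MR = 280 − 2Q; setting this equal to 121 gives Q = 79.5 and P = 200.5.
CS = ½·(280 − 200.5)·79.5 = 3160.125.
With perfect price discrimination, output is the efficient level Q = 159 (where demand meets MC), but every buyer pays their willingness to pay: CS = 0 and PS = total surplus.
CS = 0.
Change in consumer surplus: 0 − 3160.125 = −3160.125.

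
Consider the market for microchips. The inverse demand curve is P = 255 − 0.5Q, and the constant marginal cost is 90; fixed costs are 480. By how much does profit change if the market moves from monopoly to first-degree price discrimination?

Profit rises by 13612.5

A monopolist chooses Q where MR = MC. MR = 255 − Q; setting this equal to 90 gives Q = 165 and P = 172.5.
Profit = (172.5 − 90)·165 − 480 = 13132.5.
With perfect price discrimination, output is the efficient level Q = 330 (where demand meets MC), but every buyer pays their willingness to pay: CS = 0 and PS = total surplus.
PS equals the full surplus area, 27225. Profit = 27225 − 480 = 26745.
Change in profit: 26745 − 13132.5 = 13612.5.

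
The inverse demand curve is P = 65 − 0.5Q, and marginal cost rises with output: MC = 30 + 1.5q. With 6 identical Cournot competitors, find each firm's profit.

π_i = 61.25

In a 6-firm Cournot equilibrium, symmetry and the first-order condition give q = (65 − 30)/(5) = 7. So Q = 42 and P = 44.
Each firm's profit = 44·7 − (30·7 + ½·1.5·7²) = 61.25.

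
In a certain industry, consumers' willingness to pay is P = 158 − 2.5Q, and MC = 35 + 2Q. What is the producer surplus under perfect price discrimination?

Under first-degree price discrimination the firm charges each unit its demand price and produces up to where P = MC, i.e. Q = 82/3. Consumer surplus is zero; producer surplus equals total surplus.
PS = ½·(158 − 35)·82/3 = 1681.

PS = 1681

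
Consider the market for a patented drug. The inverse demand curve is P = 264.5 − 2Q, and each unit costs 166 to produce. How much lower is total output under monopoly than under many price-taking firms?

Competitive firms price at marginal cost: P = 166, giving Q = 49.25.
A monopolist chooses Q where MR = MC. MR = 264.5 − 4Q; setting this equal to 166 gives Q = 24.625 and P = 215.25.
Change in total output: 24.625 − 49.25 = −24.625.

Q falls by 24.625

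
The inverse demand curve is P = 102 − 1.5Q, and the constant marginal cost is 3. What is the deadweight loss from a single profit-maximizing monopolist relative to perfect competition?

Competitive firms price at marginal cost: P = 3, giving Q = 66.
The monopolist equates marginal revenue to marginal cost: 102 − 3Q = 3, so Q = 33. From demand, P = 52.5.
DWL is the triangle between Q = 33 and Q = 66: ½·(66 − 33)·(52.5 − 3) = 816.75.

DWL = 816.75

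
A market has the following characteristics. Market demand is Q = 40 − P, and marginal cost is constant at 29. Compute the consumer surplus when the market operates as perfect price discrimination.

CS = 0

Inverting demand: P = 40 − Q.
With perfect price discrimination, output is the efficient level Q = 11 (where demand meets MC), but every buyer pays their willingness to pay: CS = 0 and PS = total surplus.
CS = 0.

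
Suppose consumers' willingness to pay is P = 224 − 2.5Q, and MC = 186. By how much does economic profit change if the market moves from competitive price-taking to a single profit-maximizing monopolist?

Economic profit rises by 144.4

Competitive firms price at marginal cost: P = 186, giving Q = 15.2.
Profit = (186 − 186)·15.2 = 0.
The monopolist equates marginal revenue to marginal cost: 224 − 5Q = 186, so Q = 7.6. From demand, P = 205.
Profit = (205 − 186)·7.6 = 144.4.
Change in economic profit: 144.4 − 0 = 144.4.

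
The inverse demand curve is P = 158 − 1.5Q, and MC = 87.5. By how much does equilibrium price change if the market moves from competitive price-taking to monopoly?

Under competition P = MC = 87.5, so Q = (158 − 87.5)/1.5 = 47.
A monopolist chooses Q where MR = MC. MR = 158 − 3Q; setting this equal to 87.5 gives Q = 23.5 and P = 122.75.
Change in equilibrium price: 122.75 − 87.5 = 35.25.

Equilibrium price rises by 35.25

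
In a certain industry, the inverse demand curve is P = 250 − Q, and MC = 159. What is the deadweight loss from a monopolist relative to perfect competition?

Perfect competition: P = MC = 159, so 250 − Q = 159 and Q = 91.
The monopolist equates marginal revenue to marginal cost: 250 − 2Q = 159, so Q = 45.5. From demand, P = 204.5.
DWL is the triangle between Q = 45.5 and Q = 91: ½·(91 − 45.5)·(204.5 − 159) = 1035.125.

DWL = 1035.125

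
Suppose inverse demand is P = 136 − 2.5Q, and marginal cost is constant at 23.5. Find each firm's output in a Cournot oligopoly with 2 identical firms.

In a 2-firm Cournot equilibrium, symmetry and the first-order condition give q = (136 − 23.5)/(7.5) = 15. So Q = 30 and P = 61.

q_i = 15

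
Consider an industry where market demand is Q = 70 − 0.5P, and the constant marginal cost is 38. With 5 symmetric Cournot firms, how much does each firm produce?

Inverting demand: P = 140 − 2Q.
With 5 symmetric Cournot firms, each firm's FOC gives 140 − 12q = 38, so q = 8.5, Q = 5·8.5 = 42.5, and P = 55.

q_i = 8.5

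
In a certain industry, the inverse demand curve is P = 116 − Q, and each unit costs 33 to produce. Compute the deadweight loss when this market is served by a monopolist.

DWL = 861.125

Under competition P = MC = 33, so Q = (116 − 33)/1 = 83.
A monopolist chooses Q where MR = MC. MR = 116 − 2Q; setting this equal to 33 gives Q = 41.5 and P = 74.5.
DWL is the triangle between Q = 41.5 and Q = 83: ½·(83 − 41.5)·(74.5 − 33) = 861.125.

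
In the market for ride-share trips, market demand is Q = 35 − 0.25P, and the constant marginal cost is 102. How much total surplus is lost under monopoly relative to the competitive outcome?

DWL = 45.125

Inverting demand: P = 140 − 4Q.
Under competition P = MC = 102, so Q = (140 − 102)/4 = 9.5.
A monopolist chooses Q where MR = MC. MR = 140 − 8Q; setting this equal to 102 gives Q = 4.75 and P = 121.
DWL is the triangle between Q = 4.75 and Q = 9.5: ½·(9.5 − 4.75)·(121 − 102) = 45.125.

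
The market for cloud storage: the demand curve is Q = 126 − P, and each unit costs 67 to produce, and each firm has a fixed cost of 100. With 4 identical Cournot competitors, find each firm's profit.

π_i = 39.24

Inverting demand: P = 126 − Q.
Cournot with 4 identical firms: the symmetric best-response condition is 126 − 5q = 67. Each firm produces q = 11.8, total output Q = 47.2, price P = 78.8.
Each firm's profit = (78.8 − 67)·11.8 − 100 = 39.24.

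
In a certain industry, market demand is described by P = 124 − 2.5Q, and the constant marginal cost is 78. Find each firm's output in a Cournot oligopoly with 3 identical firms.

With 3 symmetric Cournot firms, each firm's FOC gives 124 − 10q = 78, so q = 4.6, Q = 3·4.6 = 13.8, and P = 89.5.

q_i = 4.6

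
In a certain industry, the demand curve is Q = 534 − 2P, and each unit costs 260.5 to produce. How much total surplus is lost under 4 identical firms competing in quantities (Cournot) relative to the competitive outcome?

DWL = 1.69

Inverting demand: P = 267 − 0.5Q.
Under competition P = MC = 260.5, so Q = (267 − 260.5)/0.5 = 13.
In a 4-firm Cournot equilibrium, symmetry and the first-order condition give q = (267 − 260.5)/(2.5) = 2.6. So Q = 10.4 and P = 261.8.
DWL is the triangle between Q = 10.4 and Q = 13: ½·(13 − 10.4)·(261.8 − 260.5) = 1.69.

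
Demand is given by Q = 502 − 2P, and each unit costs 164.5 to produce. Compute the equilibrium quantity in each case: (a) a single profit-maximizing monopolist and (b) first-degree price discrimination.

Monopoly: Q = 86.5; Perfect PD: Q = 173

Inverting demand: P = 251 − 0.5Q.
A monopolist chooses Q where MR = MC. MR = 251 − Q; setting this equal to 164.5 gives Q = 86.5 and P = 207.75.
With perfect price discrimination, output is the efficient level Q = 173 (where demand meets MC), but every buyer pays their willingness to pay: CS = 0 and PS = total surplus.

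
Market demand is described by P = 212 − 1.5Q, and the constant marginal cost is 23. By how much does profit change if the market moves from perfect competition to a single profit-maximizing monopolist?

Under competition P = MC = 23, so Q = (212 − 23)/1.5 = 126.
Profit = (23 − 23)·126 = 0.
Monopoly sets MR = MC: 212 − 3Q = 23 ⇒ Q = 63, P = 212 − 1.5·63 = 117.5.
Profit = (117.5 − 23)·63 = 5953.5.
Change in profit: 5953.5 − 0 = 5953.5.

π rises by 5953.5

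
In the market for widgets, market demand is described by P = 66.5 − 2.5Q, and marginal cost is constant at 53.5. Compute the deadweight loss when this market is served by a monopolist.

Competitive firms price at marginal cost: P = 53.5, giving Q = 5.2.
Monopoly sets MR = MC: 66.5 − 5Q = 53.5 ⇒ Q = 2.6, P = 66.5 − 2.5·2.6 = 60.
DWL is the triangle between Q = 2.6 and Q = 5.2: ½·(5.2 − 2.6)·(60 − 53.5) = 8.45.

DWL = 8.45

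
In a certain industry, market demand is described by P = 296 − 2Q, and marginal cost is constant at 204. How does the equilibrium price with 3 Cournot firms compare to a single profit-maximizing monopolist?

In a 3-firm Cournot equilibrium, symmetry and the first-order condition give q = (296 − 204)/(8) = 11.5. So Q = 34.5 and P = 227.
Monopoly sets MR = MC: 296 − 4Q = 204 ⇒ Q = 23, P = 296 − 2·23 = 250.

Cournot: P = 227; Monopoly: P = 250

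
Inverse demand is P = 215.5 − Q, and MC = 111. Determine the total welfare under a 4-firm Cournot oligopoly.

TS = 5241.72

In a 4-firm Cournot equilibrium, symmetry and the first-order condition give q = (215.5 − 111)/(5) = 20.9. So Q = 83.6 and P = 131.9.
CS = ½·(215.5 − 131.9)·83.6 = 3494.48; PS = (131.9 − 111)·83.6 = 1747.24; TS = 5241.72.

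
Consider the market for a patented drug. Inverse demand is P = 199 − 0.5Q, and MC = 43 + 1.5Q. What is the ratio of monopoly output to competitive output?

The monopolist equates marginal revenue to marginal cost: 199 − Q = 43 + 1.5Q, so Q = 62.4. From demand, P = 167.8.
Under competition P = MC: 199 − 0.5Q = 43 + 1.5Q ⇒ Q = 78, P = 160.
Ratio Q_m/Q_c = 62.4/78 = 0.8.

Q_m/Q_c = 0.8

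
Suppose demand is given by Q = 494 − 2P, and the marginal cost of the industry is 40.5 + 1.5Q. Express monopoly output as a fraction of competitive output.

Q_m/Q_c = 0.8

Inverting demand: P = 247 − 0.5Q.
A monopolist chooses Q where MR = MC. MR = 247 − Q; setting this equal to 40.5 + 1.5Q gives Q = 82.6 and P = 205.7.
Under competition P = MC: 247 − 0.5Q = 40.5 + 1.5Q ⇒ Q = 103.25, P = 195.375.
Ratio Q_m/Q_c = 82.6/103.25 = 0.8.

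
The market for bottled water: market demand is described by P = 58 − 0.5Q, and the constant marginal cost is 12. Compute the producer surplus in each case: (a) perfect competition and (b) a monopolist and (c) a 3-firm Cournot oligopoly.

Competition: PS = 0; Monopoly: PS = 1058; Cournot: PS = 793.5

Perfect competition: P = MC = 12, so 58 − 0.5Q = 12 and Q = 92.
PS = (12 − 12)·92 = 0.
The monopolist equates marginal revenue to marginal cost: 58 − Q = 12, so Q = 46. From demand, P = 35.
PS = (35 − 12)·46 = 1058.
In a 3-firm Cournot equilibrium, symmetry and the first-order condition give q = (58 − 12)/(2) = 23. So Q = 69 and P = 23.5.
PS = (23.5 − 12)·69 = 793.5.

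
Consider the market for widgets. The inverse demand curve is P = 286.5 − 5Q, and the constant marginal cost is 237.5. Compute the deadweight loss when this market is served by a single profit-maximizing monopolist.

DWL = 60.025

Competitive firms price at marginal cost: P = 237.5, giving Q = 9.8.
The monopolist equates marginal revenue to marginal cost: 286.5 − 10Q = 237.5, so Q = 4.9. From demand, P = 262.
DWL is the triangle between Q = 4.9 and Q = 9.8: ½·(9.8 − 4.9)·(262 − 237.5) = 60.025.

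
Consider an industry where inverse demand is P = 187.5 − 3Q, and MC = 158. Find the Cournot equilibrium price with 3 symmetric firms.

With 3 symmetric Cournot firms, each firm's FOC gives 187.5 − 12q = 158, so q = 59/24, Q = 3·59/24 = 7.375, and P = 165.375.

P = 165.375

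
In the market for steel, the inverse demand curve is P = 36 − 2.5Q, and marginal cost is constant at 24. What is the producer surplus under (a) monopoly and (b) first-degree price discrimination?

The monopolist equates marginal revenue to marginal cost: 36 − 5Q = 24, so Q = 2.4. From demand, P = 30.
PS = (30 − 24)·2.4 = 14.4.
A perfectly discriminating monopolist sells every unit with P(Q) ≥ MC(Q), so output equals the competitive quantity Q = 4.8. Each buyer pays their reservation price, so CS = 0 and the firm captures all surplus.
PS = ½·(36 − 24)·4.8 = 28.8.

Monopoly: PS = 14.4; Perfect PD: PS = 28.8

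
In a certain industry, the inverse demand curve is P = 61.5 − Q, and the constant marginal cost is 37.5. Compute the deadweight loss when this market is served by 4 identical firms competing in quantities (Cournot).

Perfect competition: P = MC = 37.5, so 61.5 − Q = 37.5 and Q = 24.
Cournot with 4 identical firms: the symmetric best-response condition is 61.5 − 5q = 37.5. Each firm produces q = 4.8, total output Q = 19.2, price P = 42.3.
DWL is the triangle between Q = 19.2 and Q = 24: ½·(24 − 19.2)·(42.3 − 37.5) = 11.52.

DWL = 11.52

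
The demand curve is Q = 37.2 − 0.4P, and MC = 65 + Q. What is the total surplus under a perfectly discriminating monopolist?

Inverting demand: P = 93 − 2.5Q.
With perfect price discrimination, output is the efficient level Q = 8 (where demand meets MC), but every buyer pays their willingness to pay: CS = 0 and PS = total surplus.
TS = 112 (equal to competitive TS).

TS = 112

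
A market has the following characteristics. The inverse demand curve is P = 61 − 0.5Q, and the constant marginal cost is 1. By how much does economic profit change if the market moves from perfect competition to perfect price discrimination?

Under competition P = MC = 1, so Q = (61 − 1)/0.5 = 120.
Profit = (1 − 1)·120 = 0.
A perfectly discriminating monopolist sells every unit with P(Q) ≥ MC(Q), so output equals the competitive quantity Q = 120. Each buyer pays their reservation price, so CS = 0 and the firm captures all surplus.
PS equals the full surplus area, 3600. Profit = 3600 = 3600.
Change in economic profit: 3600 − 0 = 3600.

Economic profit rises by 3600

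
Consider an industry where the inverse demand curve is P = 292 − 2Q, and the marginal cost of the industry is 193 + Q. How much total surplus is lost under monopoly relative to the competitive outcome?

DWL = 261.36

Competitive equilibrium sets price equal to marginal cost: 292 − 2Q = 193 + Q, so Q = 33 and P = 226.
A monopolist chooses Q where MR = MC. MR = 292 − 4Q; setting this equal to 193 + Q gives Q = 19.8 and P = 252.4.
CS = ½·(292 − 226)·33 = 1089; PS = (226·33 − 193·33 − ½·1·33²) = 544.5; TS = 1633.5.
CS = ½·(292 − 252.4)·19.8 = 392.04; PS = (252.4·19.8 − 193·19.8 − ½·1·19.8²) = 980.1; TS = 1372.14.
DWL = 1633.5 − 1372.14 = 261.36.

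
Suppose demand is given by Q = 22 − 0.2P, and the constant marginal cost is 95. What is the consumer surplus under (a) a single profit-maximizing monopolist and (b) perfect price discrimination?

Inverting demand: P = 110 − 5Q.
Monopoly sets MR = MC: 110 − 10Q = 95 ⇒ Q = 1.5, P = 110 − 5·1.5 = 102.5.
CS = ½·(110 − 102.5)·1.5 = 5.625.
Under first-degree price discrimination the firm charges each unit its demand price and produces up to where P = MC, i.e. Q = 3. Consumer surplus is zero; producer surplus equals total surplus.
CS = 0.

Monopoly: CS = 5.625; Perfect PD: CS = 0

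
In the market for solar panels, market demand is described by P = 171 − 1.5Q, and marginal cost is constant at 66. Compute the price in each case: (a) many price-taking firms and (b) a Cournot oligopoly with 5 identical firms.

Competition: P = 66; Cournot: P = 83.5

Perfect competition: P = MC = 66, so 171 − 1.5Q = 66 and Q = 70.
In a 5-firm Cournot equilibrium, symmetry and the first-order condition give q = (171 − 66)/(9) = 35/3. So Q = 175/3 and P = 83.5.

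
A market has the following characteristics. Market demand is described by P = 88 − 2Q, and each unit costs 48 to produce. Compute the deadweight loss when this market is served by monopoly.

Perfect competition: P = MC = 48, so 88 − 2Q = 48 and Q = 20.
Monopoly sets MR = MC: 88 − 4Q = 48 ⇒ Q = 10, P = 88 − 2·10 = 68.
DWL is the triangle between Q = 10 and Q = 20: ½·(20 − 10)·(68 − 48) = 100.

DWL = 100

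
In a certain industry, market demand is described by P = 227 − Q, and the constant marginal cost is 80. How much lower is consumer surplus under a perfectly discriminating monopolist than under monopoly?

The monopolist equates marginal revenue to marginal cost: 227 − 2Q = 80, so Q = 73.5. From demand, P = 153.5.
CS = ½·(227 − 153.5)·73.5 = 2701.125.
Under first-degree price discrimination the firm charges each unit its demand price and produces up to where P = MC, i.e. Q = 147. Consumer surplus is zero; producer surplus equals total surplus.
CS = 0.
Change in consumer surplus: 0 − 2701.125 = −2701.125.

CS falls by 2701.125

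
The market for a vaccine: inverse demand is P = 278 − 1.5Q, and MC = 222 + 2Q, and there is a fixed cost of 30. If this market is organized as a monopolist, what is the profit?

Profit = 283.6

A monopolist chooses Q where MR = MC. MR = 278 − 3Q; setting this equal to 222 + 2Q gives Q = 11.2 and P = 261.2.
Profit = 261.2·11.2 − (222·11.2 + ½·2·11.2²) − 30 = 283.6.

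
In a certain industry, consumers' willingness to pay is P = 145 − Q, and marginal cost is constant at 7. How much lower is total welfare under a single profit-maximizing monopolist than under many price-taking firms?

TS falls by 2380.5

Competitive firms price at marginal cost: P = 7, giving Q = 138.
CS = ½·(145 − 7)·138 = 9522; PS = (7 − 7)·138 = 0; TS = 9522.
Monopoly sets MR = MC: 145 − 2Q = 7 ⇒ Q = 69, P = 145 − 69 = 76.
CS = ½·(145 − 76)·69 = 2380.5; PS = (76 − 7)·69 = 4761; TS = 7141.5.
Change in total welfare: 7141.5 − 9522 = −2380.5.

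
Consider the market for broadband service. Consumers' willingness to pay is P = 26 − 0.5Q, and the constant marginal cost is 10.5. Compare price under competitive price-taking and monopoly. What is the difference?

Competitive firms price at marginal cost: P = 10.5, giving Q = 31.
The monopolist equates marginal revenue to marginal cost: 26 − Q = 10.5, so Q = 15.5. From demand, P = 18.25.
Change in price: 18.25 − 10.5 = 7.75.

P rises by 7.75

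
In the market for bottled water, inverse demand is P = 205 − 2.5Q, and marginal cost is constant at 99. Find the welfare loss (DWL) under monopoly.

DWL = 561.8

Under competition P = MC = 99, so Q = (205 − 99)/2.5 = 42.4.
A monopolist chooses Q where MR = MC. MR = 205 − 5Q; setting this equal to 99 gives Q = 21.2 and P = 152.
DWL is the triangle between Q = 21.2 and Q = 42.4: ½·(42.4 − 21.2)·(152 − 99) = 561.8.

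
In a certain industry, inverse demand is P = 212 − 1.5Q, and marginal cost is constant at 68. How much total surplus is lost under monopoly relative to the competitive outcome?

DWL = 1728

Under competition P = MC = 68, so Q = (212 − 68)/1.5 = 96.
A monopolist chooses Q where MR = MC. MR = 212 − 3Q; setting this equal to 68 gives Q = 48 and P = 140.
DWL is the triangle between Q = 48 and Q = 96: ½·(96 − 48)·(140 − 68) = 1728.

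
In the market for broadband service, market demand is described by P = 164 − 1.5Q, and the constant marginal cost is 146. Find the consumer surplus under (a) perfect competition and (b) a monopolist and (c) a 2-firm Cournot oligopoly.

Competition: CS = 108; Monopoly: CS = 27; Cournot: CS = 48

Perfect competition: P = MC = 146, so 164 − 1.5Q = 146 and Q = 12.
CS = ½·(164 − 146)·12 = 108.
Monopoly sets MR = MC: 164 − 3Q = 146 ⇒ Q = 6, P = 164 − 1.5·6 = 155.
CS = ½·(164 − 155)·6 = 27.
With 2 symmetric Cournot firms, each firm's FOC gives 164 − 4.5q = 146, so q = 4, Q = 2·4 = 8, and P = 152.
CS = ½·(164 − 152)·8 = 48.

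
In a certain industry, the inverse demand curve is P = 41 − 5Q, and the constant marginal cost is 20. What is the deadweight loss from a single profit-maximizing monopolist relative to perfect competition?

Under competition P = MC = 20, so Q = (41 − 20)/5 = 4.2.
The monopolist equates marginal revenue to marginal cost: 41 − 10Q = 20, so Q = 2.1. From demand, P = 30.5.
DWL is the triangle between Q = 2.1 and Q = 4.2: ½·(4.2 − 2.1)·(30.5 − 20) = 11.025.

DWL = 11.025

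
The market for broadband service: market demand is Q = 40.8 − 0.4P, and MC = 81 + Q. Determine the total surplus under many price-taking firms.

TS = 63

Inverting demand: P = 102 − 2.5Q.
Competitive equilibrium sets price equal to marginal cost: 102 − 2.5Q = 81 + Q, so Q = 6 and P = 87.
CS = ½·(102 − 87)·6 = 45; PS = (87·6 − 81·6 − ½·1·6²) = 18; TS = 63.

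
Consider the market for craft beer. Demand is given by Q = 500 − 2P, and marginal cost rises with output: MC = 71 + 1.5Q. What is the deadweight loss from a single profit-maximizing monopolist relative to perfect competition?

DWL = 320.41

Inverting demand: P = 250 − 0.5Q.
Competitive equilibrium sets price equal to marginal cost: 250 − 0.5Q = 71 + 1.5Q, so Q = 89.5 and P = 205.25.
Monopoly sets MR = MC: 250 − Q = 71 + 1.5Q ⇒ Q = 71.6, P = 250 − 0.5·71.6 = 214.2.
CS = ½·(250 − 205.25)·89.5 = 32041/16; PS = (205.25·89.5 − 71·89.5 − ½·1.5·89.5²) = 96123/16; TS = 8010.25.
CS = ½·(250 − 214.2)·71.6 = 1281.64; PS = (214.2·71.6 − 71·71.6 − ½·1.5·71.6²) = 6408.2; TS = 7689.84.
DWL = 8010.25 − 7689.84 = 320.41.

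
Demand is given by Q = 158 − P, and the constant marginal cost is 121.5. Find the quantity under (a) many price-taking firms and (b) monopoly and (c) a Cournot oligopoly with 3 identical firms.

Competition: Q = 36.5; Monopoly: Q = 18.25; Cournot: Q = 27.375

Inverting demand: P = 158 − Q.
Perfect competition: P = MC = 121.5, so 158 − Q = 121.5 and Q = 36.5.
The monopolist equates marginal revenue to marginal cost: 158 − 2Q = 121.5, so Q = 18.25. From demand, P = 139.75.
In a 3-firm Cournot equilibrium, symmetry and the first-order condition give q = (158 − 121.5)/(4) = 9.125. So Q = 27.375 and P = 130.625.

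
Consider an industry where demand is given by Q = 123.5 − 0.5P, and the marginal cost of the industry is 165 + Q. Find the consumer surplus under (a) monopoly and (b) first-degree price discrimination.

Inverting demand: P = 247 − 2Q.
A monopolist chooses Q where MR = MC. MR = 247 − 4Q; setting this equal to 165 + Q gives Q = 16.4 and P = 214.2.
CS = ½·(247 − 214.2)·16.4 = 268.96.
With perfect price discrimination, output is the efficient level Q = 82/3 (where demand meets MC), but every buyer pays their willingness to pay: CS = 0 and PS = total surplus.
CS = 0.

Monopoly: CS = 268.96; Perfect PD: CS = 0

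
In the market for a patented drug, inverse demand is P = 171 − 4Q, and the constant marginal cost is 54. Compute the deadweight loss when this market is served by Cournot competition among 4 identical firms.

DWL = 68.445

Competitive firms price at marginal cost: P = 54, giving Q = 29.25.
With 4 symmetric Cournot firms, each firm's FOC gives 171 − 20q = 54, so q = 5.85, Q = 4·5.85 = 23.4, and P = 77.4.
DWL is the triangle between Q = 23.4 and Q = 29.25: ½·(29.25 − 23.4)·(77.4 − 54) = 68.445.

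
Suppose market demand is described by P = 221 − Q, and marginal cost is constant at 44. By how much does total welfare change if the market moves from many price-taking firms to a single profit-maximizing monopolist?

Total welfare falls by 3916.125

Under competition P = MC = 44, so Q = (221 − 44)/1 = 177.
CS = ½·(221 − 44)·177 = 15664.5; PS = (44 − 44)·177 = 0; TS = 15664.5.
The monopolist equates marginal revenue to marginal cost: 221 − 2Q = 44, so Q = 88.5. From demand, P = 132.5.
CS = ½·(221 − 132.5)·88.5 = 3916.125; PS = (132.5 − 44)·88.5 = 7832.25; TS = 11748.375.
Change in total welfare: 11748.375 − 15664.5 = −3916.125.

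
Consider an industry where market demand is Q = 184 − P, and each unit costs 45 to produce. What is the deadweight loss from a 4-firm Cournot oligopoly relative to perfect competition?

DWL = 386.42

Inverting demand: P = 184 − Q.
Competitive firms price at marginal cost: P = 45, giving Q = 139.
In a 4-firm Cournot equilibrium, symmetry and the first-order condition give q = (184 − 45)/(5) = 27.8. So Q = 111.2 and P = 72.8.
DWL is the triangle between Q = 111.2 and Q = 139: ½·(139 − 111.2)·(72.8 − 45) = 386.42.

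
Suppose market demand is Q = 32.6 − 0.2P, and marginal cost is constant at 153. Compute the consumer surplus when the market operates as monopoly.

CS = 2.5

Inverting demand: P = 163 − 5Q.
Monopoly sets MR = MC: 163 − 10Q = 153 ⇒ Q = 1, P = 163 − 5·1 = 158.
CS = ½·(163 − 158)·1 = 2.5.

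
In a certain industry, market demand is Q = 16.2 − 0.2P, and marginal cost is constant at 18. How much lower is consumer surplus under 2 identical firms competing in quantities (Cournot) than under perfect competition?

Inverting demand: P = 81 − 5Q.
Under competition P = MC = 18, so Q = (81 − 18)/5 = 12.6.
CS = ½·(81 − 18)·12.6 = 396.9.
With 2 symmetric Cournot firms, each firm's FOC gives 81 − 15q = 18, so q = 4.2, Q = 2·4.2 = 8.4, and P = 39.
CS = ½·(81 − 39)·8.4 = 176.4.
Change in consumer surplus: 176.4 − 396.9 = −220.5.

CS falls by 220.5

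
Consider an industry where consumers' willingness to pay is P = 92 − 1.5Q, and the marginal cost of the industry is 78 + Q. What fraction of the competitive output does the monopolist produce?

Q_m/Q_c = 0.625

A monopolist chooses Q where MR = MC. MR = 92 − 3Q; setting this equal to 78 + Q gives Q = 3.5 and P = 86.75.
Under competition P = MC: 92 − 1.5Q = 78 + Q ⇒ Q = 5.6, P = 83.6.
Ratio Q_m/Q_c = 3.5/5.6 = 0.625.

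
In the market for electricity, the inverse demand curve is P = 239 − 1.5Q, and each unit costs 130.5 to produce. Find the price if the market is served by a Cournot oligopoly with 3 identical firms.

In a 3-firm Cournot equilibrium, symmetry and the first-order condition give q = (239 − 130.5)/(6) = 217/12. So Q = 54.25 and P = 157.625.

P = 157.625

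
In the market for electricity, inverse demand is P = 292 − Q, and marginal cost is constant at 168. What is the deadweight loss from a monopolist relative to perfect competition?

DWL = 1922

Perfect competition: P = MC = 168, so 292 − Q = 168 and Q = 124.
Monopoly sets MR = MC: 292 − 2Q = 168 ⇒ Q = 62, P = 292 − 62 = 230.
DWL is the triangle between Q = 62 and Q = 124: ½·(124 − 62)·(230 − 168) = 1922.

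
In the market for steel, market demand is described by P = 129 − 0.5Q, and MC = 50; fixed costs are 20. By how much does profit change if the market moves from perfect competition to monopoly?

Profit rises by 3120.5

Competitive firms price at marginal cost: P = 50, giving Q = 158.
Profit = (50 − 50)·158 − 20 = −20.
A monopolist chooses Q where MR = MC. MR = 129 − Q; setting this equal to 50 gives Q = 79 and P = 89.5.
Profit = (89.5 − 50)·79 − 20 = 3100.5.
Change in profit: 3100.5 − −20 = 3120.5.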